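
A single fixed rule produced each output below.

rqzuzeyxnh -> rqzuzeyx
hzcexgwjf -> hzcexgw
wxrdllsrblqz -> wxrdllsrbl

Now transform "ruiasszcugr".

ruiasszcu

The pattern: delete the last 2 characters.
On "ruiasszcugr" that produces "ruiasszcu".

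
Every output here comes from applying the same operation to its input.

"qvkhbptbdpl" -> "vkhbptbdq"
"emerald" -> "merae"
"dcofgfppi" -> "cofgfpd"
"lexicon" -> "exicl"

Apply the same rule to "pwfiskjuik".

wfiskjup

Looking at the pairs, the operation is to delete the last 2 characters, then move the first character to the end.
Applying both steps to "pwfiskjuik": "pwfiskju", then "wfiskjup".
(Check on "lexicon": → "lexic" → "exicl" ✓)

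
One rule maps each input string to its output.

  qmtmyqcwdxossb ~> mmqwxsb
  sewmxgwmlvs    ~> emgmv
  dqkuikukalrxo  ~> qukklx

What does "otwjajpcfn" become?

What's happening: keep every other character starting from the second (positions 2nd, 4th, 6th, ...).
Doing the same to "otwjajpcfn": "tjjcn".

tjjcn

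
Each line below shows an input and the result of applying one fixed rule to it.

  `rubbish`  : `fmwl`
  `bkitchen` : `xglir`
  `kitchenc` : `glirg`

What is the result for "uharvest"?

vziwx

The rule is to shift every letter 4 places forward in the alphabet (wrapping around), then delete the first 3 characters.
For "uharvest" the result is "vziwx".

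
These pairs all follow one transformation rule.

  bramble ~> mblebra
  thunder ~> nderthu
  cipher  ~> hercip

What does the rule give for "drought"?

Each output is the input with this applied: move the first 3 characters to the end (rotate left by 3).
For "drought" the result is "ughtdro".

ughtdro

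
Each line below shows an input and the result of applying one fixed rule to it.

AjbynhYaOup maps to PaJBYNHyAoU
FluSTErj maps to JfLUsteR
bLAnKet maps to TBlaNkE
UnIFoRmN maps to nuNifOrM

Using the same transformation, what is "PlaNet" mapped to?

Rule — move the last character to the front, then flip the case of every letter.
On "PlaNet" that produces "TpLAnE".

TpLAnE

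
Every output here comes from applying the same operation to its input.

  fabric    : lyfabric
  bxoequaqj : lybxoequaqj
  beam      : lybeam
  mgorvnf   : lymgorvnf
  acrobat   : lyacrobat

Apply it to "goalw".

Each output is the input with this applied: prepend "ly".
So "goalw" becomes "lygoalw".

lygoalw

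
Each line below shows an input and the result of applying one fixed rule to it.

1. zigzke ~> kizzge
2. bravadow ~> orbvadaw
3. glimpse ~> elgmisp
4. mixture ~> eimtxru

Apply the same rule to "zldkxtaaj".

jlzkdtxaa

The transformation: swap each adjacent pair of characters (1↔2, 3↔4, ...), then move the last character to the front.
For "zldkxtaaj", step one produces "lzkdtxaaj"; step two turns that into "jlzkdtxaa".
(Check on "bravadow": → "rbvadawo" → "orbvadaw" ✓)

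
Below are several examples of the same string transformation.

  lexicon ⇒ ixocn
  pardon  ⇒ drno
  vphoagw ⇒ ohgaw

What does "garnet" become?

nrte

The rule is to swap each adjacent pair of characters (1↔2, 3↔4, ...), then delete the first 2 characters.
Starting from "garnet": after the first operation, "agnrte"; after the second, "nrte".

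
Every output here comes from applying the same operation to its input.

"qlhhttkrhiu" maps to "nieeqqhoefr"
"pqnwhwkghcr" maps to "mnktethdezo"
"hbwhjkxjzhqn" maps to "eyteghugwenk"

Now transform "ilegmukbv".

Each output is the input with this applied: shift every letter 3 places backward in the alphabet (wrapping around).
So "ilegmukbv" becomes "fibdjrhys".

fibdjrhys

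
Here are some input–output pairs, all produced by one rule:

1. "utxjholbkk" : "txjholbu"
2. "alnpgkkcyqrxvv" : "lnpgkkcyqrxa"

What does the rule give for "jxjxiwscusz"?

xjxiwscuj

In each case the input is transformed by: delete the last 2 characters, then move the first character to the end.
On "jxjxiwscusz" that produces "xjxiwscuj".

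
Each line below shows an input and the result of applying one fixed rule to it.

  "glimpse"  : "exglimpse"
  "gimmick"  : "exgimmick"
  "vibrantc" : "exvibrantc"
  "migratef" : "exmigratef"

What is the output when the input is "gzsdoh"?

exgzsdoh

The pattern: prepend "ex".
So "gzsdoh" becomes "exgzsdoh".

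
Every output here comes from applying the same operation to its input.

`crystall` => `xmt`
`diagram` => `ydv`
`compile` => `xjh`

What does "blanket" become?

What's happening: shift every letter 5 places backward in the alphabet (wrapping around), then keep only the first 3 characters.
On "blanket": the first step gives "wgvifzo", and the second then gives "wgv".
(Check on "crystall": → "xmtnovgg" → "xmt" ✓)

wgv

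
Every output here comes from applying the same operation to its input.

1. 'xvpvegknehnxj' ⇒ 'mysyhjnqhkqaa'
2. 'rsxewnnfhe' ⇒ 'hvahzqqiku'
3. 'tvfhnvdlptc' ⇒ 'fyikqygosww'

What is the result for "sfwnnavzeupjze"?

The rule is to shift every letter 3 places forward in the alphabet (wrapping around), then swap the first and last characters.
Applying that to "sfwnnavzeupjze" gives "hizqqdychxsmcv".
(Check on "rsxewnnfhe": → "uvahzqqikh" → "hvahzqqiku" ✓)

hizqqdychxsmcv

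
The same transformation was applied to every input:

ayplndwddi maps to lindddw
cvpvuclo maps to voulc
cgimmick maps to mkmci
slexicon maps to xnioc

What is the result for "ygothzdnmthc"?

Looking at the pairs, the operation is to delete the first 3 characters, then take characters alternately from the front and the back (1st, last, 2nd, 2nd-last, ...).
For "ygothzdnmthc" the result is "tchhztdmn".

tchhztdmn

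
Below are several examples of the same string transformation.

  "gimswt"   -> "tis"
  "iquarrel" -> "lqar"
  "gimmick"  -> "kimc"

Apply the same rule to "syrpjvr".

Each output is the input with this applied: move the last character to the front, then keep every other character starting from the first (positions 1st, 3rd, 5th, ...).
Applying both steps to "syrpjvr": "rsyrpjv", then "rypv".

rypv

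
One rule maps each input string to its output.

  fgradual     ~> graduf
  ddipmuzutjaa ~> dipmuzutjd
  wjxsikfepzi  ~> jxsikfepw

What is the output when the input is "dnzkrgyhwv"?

nzkrgyhd

Looking at the pairs, the operation is to delete the last 2 characters, then move the first character to the end.
On "dnzkrgyhwv" that produces "nzkrgyhd".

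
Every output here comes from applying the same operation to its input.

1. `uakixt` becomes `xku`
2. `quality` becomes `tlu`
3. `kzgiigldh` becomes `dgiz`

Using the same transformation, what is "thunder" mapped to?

What's happening: reverse the string, then keep every other character starting from the second (positions 2nd, 4th, 6th, ...).
On "thunder" that produces "enh".
(Check on "uakixt": → "txikau" → "xku" ✓)

enh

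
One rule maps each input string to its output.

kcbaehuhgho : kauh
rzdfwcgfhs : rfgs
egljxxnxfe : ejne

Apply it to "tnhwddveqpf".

The transformation: keep one character in every 3, starting at position 1 (positions 1st, 4th, 7th, ...).
So "tnhwddveqpf" becomes "twvp".

twvp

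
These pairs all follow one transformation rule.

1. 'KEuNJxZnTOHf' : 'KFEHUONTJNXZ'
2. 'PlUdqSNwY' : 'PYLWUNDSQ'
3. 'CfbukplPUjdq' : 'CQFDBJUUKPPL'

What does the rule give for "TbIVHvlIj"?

The rule is to take characters alternately from the front and the back (1st, last, 2nd, 2nd-last, ...), then convert every letter to uppercase.
Applying both steps to "TbIVHvlIj": "TjbIIlVvH", then "TJBIILVVH".

TJBIILVVH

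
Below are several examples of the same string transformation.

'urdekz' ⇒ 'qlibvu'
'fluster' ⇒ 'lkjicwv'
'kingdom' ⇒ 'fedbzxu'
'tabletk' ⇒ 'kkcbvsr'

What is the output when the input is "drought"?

lkifyxu

Looking at the pairs, the operation is to sort the characters into reverse alphabetical order, then shift every letter 9 places backward in the alphabet (wrapping around).
For "drought", step one produces "utrohgd"; step two turns that into "lkifyxu".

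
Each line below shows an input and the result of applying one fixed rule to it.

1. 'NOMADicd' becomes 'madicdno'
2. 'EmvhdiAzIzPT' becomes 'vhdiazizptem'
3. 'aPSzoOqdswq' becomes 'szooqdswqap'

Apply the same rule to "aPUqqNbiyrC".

The pattern: move the first 2 characters to the end (rotate left by 2), then convert every letter to lowercase.
"aPUqqNbiyrC" → "UqqNbiyrCaP" → "uqqnbiyrcap".
(Check on "aPSzoOqdswq": → "SzoOqdswqaP" → "szooqdswqap" ✓)

uqqnbiyrcap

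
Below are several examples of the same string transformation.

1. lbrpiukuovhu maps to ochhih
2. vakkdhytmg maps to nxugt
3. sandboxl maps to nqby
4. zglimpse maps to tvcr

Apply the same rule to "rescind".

rpa

Looking at the pairs, the operation is to shift every letter 13 places forward in the alphabet (wrapping around) — i.e. ROT13, then keep every other character starting from the second (positions 2nd, 4th, 6th, ...).
For "rescind", step one produces "erfpvaq"; step two turns that into "rpa".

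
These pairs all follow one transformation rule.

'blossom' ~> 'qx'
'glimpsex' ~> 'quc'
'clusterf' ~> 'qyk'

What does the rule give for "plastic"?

qy

What's happening: keep one character in every 3, starting at position 2 (positions 2nd, 5th, 8th, ...), then shift every letter 5 places forward in the alphabet (wrapping around).
Starting from "plastic": after the first operation, "lt"; after the second, "qy".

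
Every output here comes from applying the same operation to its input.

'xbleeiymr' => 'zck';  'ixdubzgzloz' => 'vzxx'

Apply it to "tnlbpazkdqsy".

lniq

In each case the input is transformed by: keep one character in every 3, starting at position 2 (positions 2nd, 5th, 8th, ...), then shift every letter 2 places backward in the alphabet (wrapping around).
On "tnlbpazkdqsy": the first step gives "npks", and the second then gives "lniq".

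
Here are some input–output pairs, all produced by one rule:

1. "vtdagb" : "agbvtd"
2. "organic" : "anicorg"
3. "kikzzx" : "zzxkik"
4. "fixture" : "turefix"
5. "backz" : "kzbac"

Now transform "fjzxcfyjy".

xcfyjyfjz

What's happening: move the first 3 characters to the end (rotate left by 3).
For "fjzxcfyjy" the result is "xcfyjyfjz".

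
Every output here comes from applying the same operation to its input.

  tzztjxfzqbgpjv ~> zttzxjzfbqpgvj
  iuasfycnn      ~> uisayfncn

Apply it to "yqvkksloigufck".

qykvskolgifukc

Each output is the input with this applied: swap each adjacent pair of characters (1↔2, 3↔4, ...).
For "yqvkksloigufck" the result is "qykvskolgifukc".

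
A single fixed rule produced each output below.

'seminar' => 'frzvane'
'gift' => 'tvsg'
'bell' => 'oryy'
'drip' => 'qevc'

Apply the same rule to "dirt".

The transformation: shift every letter 13 places forward in the alphabet (wrapping around) — i.e. ROT13.
Doing the same to "dirt": "qveg".

qveg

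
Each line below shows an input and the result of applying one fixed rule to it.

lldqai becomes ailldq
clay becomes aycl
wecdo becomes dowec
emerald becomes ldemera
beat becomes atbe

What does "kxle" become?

lekx

In each case the input is transformed by: move the last 2 characters to the front (rotate right by 2).
For "kxle" the result is "lekx".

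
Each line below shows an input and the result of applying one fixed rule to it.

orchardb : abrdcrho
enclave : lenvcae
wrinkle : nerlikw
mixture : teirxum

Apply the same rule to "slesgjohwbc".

The transformation: take characters alternately from the front and the back (1st, last, 2nd, 2nd-last, ...), then swap the first and last characters.
On "slesgjohwbc": the first step gives "sclbewshgoj", and the second then gives "jclbewshgos".

jclbewshgos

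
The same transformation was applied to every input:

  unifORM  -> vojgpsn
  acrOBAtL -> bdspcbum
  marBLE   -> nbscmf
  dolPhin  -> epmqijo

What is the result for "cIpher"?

djqifs

Rule — shift every letter 1 place forward in the alphabet (wrapping around), then convert every letter to lowercase.
Starting from "cIpher": after the first operation, "dJqifs"; after the second, "djqifs".
(Check on "acrOBAtL": → "bdsPCBuM" → "bdspcbum" ✓)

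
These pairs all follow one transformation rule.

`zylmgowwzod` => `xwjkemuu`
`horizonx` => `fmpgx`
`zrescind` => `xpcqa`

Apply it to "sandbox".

qylb

What's happening: delete the last 3 characters, then shift every letter 2 places backward in the alphabet (wrapping around).
On "sandbox": the first step gives "sand", and the second then gives "qylb".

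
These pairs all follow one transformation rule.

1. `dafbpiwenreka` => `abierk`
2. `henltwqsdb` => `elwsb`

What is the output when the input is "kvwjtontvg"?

Rule — keep every other character starting from the second (positions 2nd, 4th, 6th, ...).
So "kvwjtontvg" becomes "vjotg".

vjotg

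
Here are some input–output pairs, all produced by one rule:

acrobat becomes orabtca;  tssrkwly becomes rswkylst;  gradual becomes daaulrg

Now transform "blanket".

Looking at the pairs, the operation is to swap each adjacent pair of characters (1↔2, 3↔4, ...), then move the first 2 characters to the end (rotate left by 2).
Starting from "blanket": after the first operation, "lbnaekt"; after the second, "naektlb".

naektlb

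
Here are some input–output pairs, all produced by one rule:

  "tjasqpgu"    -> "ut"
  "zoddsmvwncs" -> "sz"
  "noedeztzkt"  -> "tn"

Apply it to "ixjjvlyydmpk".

ki

Rule — move the last character to the front, then keep only the first 2 characters.
So "ixjjvlyydmpk" becomes "ki".
(Check on "zoddsmvwncs": → "szoddsmvwnc" → "sz" ✓)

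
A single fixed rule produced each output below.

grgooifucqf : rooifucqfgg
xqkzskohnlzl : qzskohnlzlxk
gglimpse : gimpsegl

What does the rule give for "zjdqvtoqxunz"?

jqvtoqxunzzd

What's happening: move the first 2 characters to the end (rotate left by 2), then swap the first and last characters.
"zjdqvtoqxunz" → "jqvtoqxunzzd".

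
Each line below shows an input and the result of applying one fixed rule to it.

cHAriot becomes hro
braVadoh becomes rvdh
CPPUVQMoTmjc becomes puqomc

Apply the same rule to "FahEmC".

In each case the input is transformed by: keep every other character starting from the second (positions 2nd, 4th, 6th, ...), then convert every letter to lowercase.
"FahEmC" → "aEC" → "aec".

aec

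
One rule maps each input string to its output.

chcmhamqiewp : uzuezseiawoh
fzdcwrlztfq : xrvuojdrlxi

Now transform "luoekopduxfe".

The pattern: shift every letter 8 places backward in the alphabet (wrapping around).
Applying that to "luoekopduxfe" gives "dmgwcghvmpxw".

dmgwcghvmpxw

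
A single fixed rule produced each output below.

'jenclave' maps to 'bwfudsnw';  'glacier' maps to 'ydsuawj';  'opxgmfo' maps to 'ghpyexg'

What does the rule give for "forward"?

Looking at the pairs, the operation is to shift every letter 8 places backward in the alphabet (wrapping around).
So "forward" becomes "xgjosjv".

xgjosjv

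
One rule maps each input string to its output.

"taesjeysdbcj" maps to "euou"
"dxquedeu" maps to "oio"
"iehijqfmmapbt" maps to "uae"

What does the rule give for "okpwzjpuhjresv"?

Each output is the input with this applied: shift every letter 11 places forward in the alphabet (wrapping around), then keep only the vowels.
Starting from "okpwzjpuhjresv": after the first operation, "zvahkuafsucpdg"; after the second, "auau".

auau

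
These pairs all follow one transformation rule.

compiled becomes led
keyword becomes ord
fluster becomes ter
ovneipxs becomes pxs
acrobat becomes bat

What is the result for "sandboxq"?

The pattern: keep only the last 3 characters.
Doing the same to "sandboxq": "oxq".

oxq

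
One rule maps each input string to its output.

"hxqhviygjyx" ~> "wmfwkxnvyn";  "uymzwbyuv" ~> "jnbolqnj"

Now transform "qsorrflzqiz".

The rule is to delete the last character, then shift every letter 11 places backward in the alphabet (wrapping around).
Working it through for "qsorrflzqiz": intermediate "qsorrflzqi", final "fhdgguaofx".
(Check on "uymzwbyuv": → "uymzwbyu" → "jnbolqnj" ✓)

fhdgguaofx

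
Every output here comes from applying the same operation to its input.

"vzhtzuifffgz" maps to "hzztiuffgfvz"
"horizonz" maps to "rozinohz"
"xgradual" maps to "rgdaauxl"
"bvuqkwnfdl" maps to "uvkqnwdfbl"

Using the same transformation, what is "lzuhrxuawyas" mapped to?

The transformation: move the first character to the end, then swap each adjacent pair of characters (1↔2, 3↔4, ...).
Applying both steps to "lzuhrxuawyas": "zuhrxuawyasl", then "uzrhuxwaayls".
(Check on "bvuqkwnfdl": → "vuqkwnfdlb" → "uvkqnwdfbl" ✓)

uzrhuxwaayls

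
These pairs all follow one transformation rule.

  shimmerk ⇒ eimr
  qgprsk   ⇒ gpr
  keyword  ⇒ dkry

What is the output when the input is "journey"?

What's happening: sort the characters into alphabetical order, then keep every other character starting from the first (positions 1st, 3rd, 5th, ...).
Applying both steps to "journey": "ejnoruy", then "enry".
(Check on "qgprsk": → "gkpqrs" → "gpr" ✓)

enry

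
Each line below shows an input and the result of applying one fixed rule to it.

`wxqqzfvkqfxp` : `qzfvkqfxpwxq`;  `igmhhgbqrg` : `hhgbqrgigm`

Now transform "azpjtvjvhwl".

jtvjvhwlazp

Each output is the input with this applied: move the first 3 characters to the end (rotate left by 3).
Doing the same to "azpjtvjvhwl": "jtvjvhwlazp".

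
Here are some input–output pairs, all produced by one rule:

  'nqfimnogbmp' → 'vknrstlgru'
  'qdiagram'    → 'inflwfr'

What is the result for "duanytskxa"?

zfsdyxpcf

In each case the input is transformed by: shift every letter 5 places forward in the alphabet (wrapping around), then delete the first character.
For "duanytskxa", step one produces "izfsdyxpcf"; step two turns that into "zfsdyxpcf".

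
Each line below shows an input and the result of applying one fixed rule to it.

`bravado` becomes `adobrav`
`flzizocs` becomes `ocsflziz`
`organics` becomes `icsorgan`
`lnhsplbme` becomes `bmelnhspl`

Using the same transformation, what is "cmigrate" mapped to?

The rule is to move the last 3 characters to the front (rotate right by 3).
"cmigrate" → "atecmigr".

atecmigr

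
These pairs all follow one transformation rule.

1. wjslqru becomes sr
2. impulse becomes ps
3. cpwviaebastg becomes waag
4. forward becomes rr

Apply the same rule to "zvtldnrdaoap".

tnap

Looking at the pairs, the operation is to keep one character in every 3, starting at position 3 (positions 3rd, 6th, 9th, ...).
Applying that to "zvtldnrdaoap" gives "tnap".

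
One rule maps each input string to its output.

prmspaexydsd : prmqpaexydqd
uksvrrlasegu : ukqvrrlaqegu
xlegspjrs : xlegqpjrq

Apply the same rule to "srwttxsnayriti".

The rule is to replace every "s" with "q".
Applying that to "srwttxsnayriti" gives "qrwttxqnayriti".

qrwttxqnayriti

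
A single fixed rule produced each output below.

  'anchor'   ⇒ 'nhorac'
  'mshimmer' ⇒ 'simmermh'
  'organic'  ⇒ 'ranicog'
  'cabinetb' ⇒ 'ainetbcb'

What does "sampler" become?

aplersm

Each output is the input with this applied: move the first 2 characters to the end (rotate left by 2), then swap the first and last characters.
For "sampler", step one produces "mplersa"; step two turns that into "aplersm".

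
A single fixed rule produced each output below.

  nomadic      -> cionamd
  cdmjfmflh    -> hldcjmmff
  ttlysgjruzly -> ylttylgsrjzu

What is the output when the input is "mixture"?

erimtxu

Looking at the pairs, the operation is to move the last 2 characters to the front (rotate right by 2), then swap each adjacent pair of characters (1↔2, 3↔4, ...).
For "mixture", step one produces "remixtu"; step two turns that into "erimtxu".
(Check on "cdmjfmflh": → "lhcdmjfmf" → "hldcjmmff" ✓)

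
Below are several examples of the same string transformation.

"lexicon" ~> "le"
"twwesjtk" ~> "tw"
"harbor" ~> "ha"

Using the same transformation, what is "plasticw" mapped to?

pl

Looking at the pairs, the operation is to keep only the first 2 characters.
"plasticw" → "pl".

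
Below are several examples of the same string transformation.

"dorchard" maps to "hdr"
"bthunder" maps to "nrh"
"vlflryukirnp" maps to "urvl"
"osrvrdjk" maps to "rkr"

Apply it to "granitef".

ifa

The transformation: swap the front and back halves of the string, then keep one character in every 3, starting at position 1 (positions 1st, 4th, 7th, ...).
Starting from "granitef": after the first operation, "itefgran"; after the second, "ifa".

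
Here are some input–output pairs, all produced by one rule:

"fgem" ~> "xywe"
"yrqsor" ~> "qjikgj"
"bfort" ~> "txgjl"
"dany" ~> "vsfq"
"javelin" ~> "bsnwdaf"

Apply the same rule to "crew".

ujwo

Looking at the pairs, the operation is to shift every letter 8 places backward in the alphabet (wrapping around).
On "crew" that produces "ujwo".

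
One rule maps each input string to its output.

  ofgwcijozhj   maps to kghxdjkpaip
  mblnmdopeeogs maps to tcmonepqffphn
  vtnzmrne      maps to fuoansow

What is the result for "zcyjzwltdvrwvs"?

Each output is the input with this applied: swap the first and last characters, then shift every letter 1 place forward in the alphabet (wrapping around).
For "zcyjzwltdvrwvs", step one produces "scyjzwltdvrwvz"; step two turns that into "tdzkaxmuewsxwa".
(Check on "vtnzmrne": → "etnzmrnv" → "fuoansow" ✓)

tdzkaxmuewsxwa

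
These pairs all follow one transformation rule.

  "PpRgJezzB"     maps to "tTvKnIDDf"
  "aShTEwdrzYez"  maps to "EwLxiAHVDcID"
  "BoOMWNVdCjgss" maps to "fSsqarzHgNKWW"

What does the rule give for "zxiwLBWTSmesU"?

The rule is to shift every letter 4 places forward in the alphabet (wrapping around), then flip the case of every letter.
Working it through for "zxiwLBWTSmesU": intermediate "dbmaPFAXWqiwY", final "DBMApfaxwQIWy".

DBMApfaxwQIWy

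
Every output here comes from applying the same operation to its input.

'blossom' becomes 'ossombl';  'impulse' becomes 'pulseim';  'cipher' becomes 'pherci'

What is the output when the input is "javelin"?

velinja

The pattern: move the first 2 characters to the end (rotate left by 2).
So "javelin" becomes "velinja".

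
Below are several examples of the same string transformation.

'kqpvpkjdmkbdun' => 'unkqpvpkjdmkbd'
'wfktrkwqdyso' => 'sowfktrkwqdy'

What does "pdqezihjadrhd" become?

hdpdqezihjadr

Looking at the pairs, the operation is to move the last 2 characters to the front (rotate right by 2).
Doing the same to "pdqezihjadrhd": "hdpdqezihjadr".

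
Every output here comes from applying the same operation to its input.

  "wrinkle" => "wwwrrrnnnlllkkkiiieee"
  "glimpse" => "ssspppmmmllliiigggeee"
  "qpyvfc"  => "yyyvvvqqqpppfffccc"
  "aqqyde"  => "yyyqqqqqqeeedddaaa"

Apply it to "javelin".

Rule — repeat every character 3 times, then sort the characters into reverse alphabetical order.
Starting from "javelin": after the first operation, "jjjaaavvveeellliiinnn"; after the second, "vvvnnnllljjjiiieeeaaa".

vvvnnnllljjjiiieeeaaa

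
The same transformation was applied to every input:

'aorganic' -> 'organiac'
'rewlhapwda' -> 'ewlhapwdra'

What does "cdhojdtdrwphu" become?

The transformation: swap the first and last characters, then move the first character to the end.
"cdhojdtdrwphu" → "udhojdtdrwphc" → "dhojdtdrwphcu".
(Check on "aorganic": → "corgania" → "organiac" ✓)

dhojdtdrwphcu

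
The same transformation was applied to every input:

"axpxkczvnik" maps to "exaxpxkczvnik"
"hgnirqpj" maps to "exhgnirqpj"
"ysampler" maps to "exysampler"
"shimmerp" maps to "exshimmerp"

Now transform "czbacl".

exczbacl

What's happening: prepend "ex".
For "czbacl" the result is "exczbacl".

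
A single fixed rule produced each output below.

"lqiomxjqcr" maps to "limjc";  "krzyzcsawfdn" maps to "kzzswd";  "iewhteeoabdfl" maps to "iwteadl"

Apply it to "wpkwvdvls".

The transformation: keep every other character starting from the first (positions 1st, 3rd, 5th, ...).
Applying that to "wpkwvdvls" gives "wkvvs".

wkvvs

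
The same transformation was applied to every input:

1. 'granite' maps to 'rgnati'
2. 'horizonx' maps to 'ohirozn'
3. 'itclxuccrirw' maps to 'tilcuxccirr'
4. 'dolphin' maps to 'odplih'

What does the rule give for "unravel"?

Rule — delete the last character, then swap each adjacent pair of characters (1↔2, 3↔4, ...).
On "unravel" that produces "nuarev".

nuarev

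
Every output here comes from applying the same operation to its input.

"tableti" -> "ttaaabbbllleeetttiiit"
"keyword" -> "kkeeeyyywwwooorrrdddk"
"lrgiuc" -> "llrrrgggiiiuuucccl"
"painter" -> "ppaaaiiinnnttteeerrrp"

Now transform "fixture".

ffiiixxxtttuuurrreeef

What's happening: repeat every character 3 times, then move the first character to the end.
On "fixture": the first step gives "fffiiixxxtttuuurrreee", and the second then gives "ffiiixxxtttuuurrreeef".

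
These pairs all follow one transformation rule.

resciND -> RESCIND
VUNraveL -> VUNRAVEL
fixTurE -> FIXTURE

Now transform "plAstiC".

PLASTIC

The pattern: convert every letter to uppercase.
"plAstiC" → "PLASTIC".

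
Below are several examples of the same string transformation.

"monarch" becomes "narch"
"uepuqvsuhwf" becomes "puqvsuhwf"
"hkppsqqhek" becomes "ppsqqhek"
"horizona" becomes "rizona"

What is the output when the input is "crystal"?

The rule is to delete the first 2 characters.
"crystal" → "ystal".

ystal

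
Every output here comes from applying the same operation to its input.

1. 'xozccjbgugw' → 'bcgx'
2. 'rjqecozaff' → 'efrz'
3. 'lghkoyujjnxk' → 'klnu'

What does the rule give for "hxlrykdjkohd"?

dhor

The pattern: keep one character in every 3, starting at position 1 (positions 1st, 4th, 7th, ...), then sort the characters into alphabetical order.
Working it through for "hxlrykdjkohd": intermediate "hrdo", final "dhor".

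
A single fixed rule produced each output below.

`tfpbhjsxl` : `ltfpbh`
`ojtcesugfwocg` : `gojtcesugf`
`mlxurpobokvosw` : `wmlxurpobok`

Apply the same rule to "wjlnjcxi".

iwjln

Rule — move the last character to the front, then delete the last 3 characters.
For "wjlnjcxi", step one produces "iwjlnjcx"; step two turns that into "iwjln".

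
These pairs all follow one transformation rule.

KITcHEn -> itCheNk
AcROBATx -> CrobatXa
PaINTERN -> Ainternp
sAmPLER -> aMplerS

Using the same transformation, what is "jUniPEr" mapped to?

Looking at the pairs, the operation is to move the first character to the end, then flip the case of every letter.
"jUniPEr" → "UniPErj" → "uNIpeRJ".
(Check on "AcROBATx": → "cROBATxA" → "CrobatXa" ✓)

uNIpeRJ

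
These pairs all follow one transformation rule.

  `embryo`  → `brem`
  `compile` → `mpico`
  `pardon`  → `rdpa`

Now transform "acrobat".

Looking at the pairs, the operation is to delete the last 2 characters, then move the first 2 characters to the end (rotate left by 2).
Working it through for "acrobat": intermediate "acrob", final "robac".

robac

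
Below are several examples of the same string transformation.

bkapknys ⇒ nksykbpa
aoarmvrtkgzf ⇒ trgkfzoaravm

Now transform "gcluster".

What's happening: swap each adjacent pair of characters (1↔2, 3↔4, ...), then swap the front and back halves of the string.
So "gcluster" becomes "tsrecgul".

tsrecgul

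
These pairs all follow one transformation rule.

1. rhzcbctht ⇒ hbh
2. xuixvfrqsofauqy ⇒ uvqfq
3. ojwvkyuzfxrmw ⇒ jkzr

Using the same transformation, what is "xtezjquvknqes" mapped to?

tjvq

Looking at the pairs, the operation is to keep one character in every 3, starting at position 2 (positions 2nd, 5th, 8th, ...).
For "xtezjquvknqes" the result is "tjvq".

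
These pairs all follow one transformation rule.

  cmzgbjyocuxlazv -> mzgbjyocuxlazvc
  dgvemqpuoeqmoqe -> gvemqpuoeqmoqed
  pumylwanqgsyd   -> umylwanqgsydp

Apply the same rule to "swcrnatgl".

Each output is the input with this applied: move the first character to the end.
For "swcrnatgl" the result is "wcrnatgls".

wcrnatgls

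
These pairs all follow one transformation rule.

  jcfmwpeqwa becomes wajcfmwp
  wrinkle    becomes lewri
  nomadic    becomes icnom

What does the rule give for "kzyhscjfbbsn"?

The transformation: move the last 2 characters to the front (rotate right by 2), then delete the last 2 characters.
Working it through for "kzyhscjfbbsn": intermediate "snkzyhscjfbb", final "snkzyhscjf".

snkzyhscjf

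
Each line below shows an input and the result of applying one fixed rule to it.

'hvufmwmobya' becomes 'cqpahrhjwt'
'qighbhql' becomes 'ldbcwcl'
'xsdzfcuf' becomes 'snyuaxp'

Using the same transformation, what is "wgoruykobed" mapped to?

rbjmptfjwz

Rule — shift every letter 5 places backward in the alphabet (wrapping around), then delete the last character.
Starting from "wgoruykobed": after the first operation, "rbjmptfjwzy"; after the second, "rbjmptfjwz".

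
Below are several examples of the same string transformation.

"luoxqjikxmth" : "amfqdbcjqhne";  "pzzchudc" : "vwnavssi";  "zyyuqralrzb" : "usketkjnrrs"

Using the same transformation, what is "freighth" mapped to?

In each case the input is transformed by: shift every letter 7 places backward in the alphabet (wrapping around), then reverse the string.
For "freighth", step one produces "ykxbzama"; step two turns that into "amazbxky".

amazbxky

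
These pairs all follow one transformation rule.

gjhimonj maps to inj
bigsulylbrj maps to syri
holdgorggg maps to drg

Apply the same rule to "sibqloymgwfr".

What's happening: move the first 2 characters to the end (rotate left by 2), then keep one character in every 3, starting at position 2 (positions 2nd, 5th, 8th, ...).
"sibqloymgwfr" → "bqloymgwfrsi" → "qyws".

qyws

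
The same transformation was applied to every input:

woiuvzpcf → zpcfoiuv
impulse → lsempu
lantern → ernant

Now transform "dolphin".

What's happening: delete the first character, then swap the front and back halves of the string.
Starting from "dolphin": after the first operation, "olphin"; after the second, "hinolp".

hinolp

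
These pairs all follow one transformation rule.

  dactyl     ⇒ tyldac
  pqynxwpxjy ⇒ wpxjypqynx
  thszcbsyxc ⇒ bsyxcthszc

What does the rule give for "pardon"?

Each output is the input with this applied: swap the front and back halves of the string.
On "pardon" that produces "donpar".

donpar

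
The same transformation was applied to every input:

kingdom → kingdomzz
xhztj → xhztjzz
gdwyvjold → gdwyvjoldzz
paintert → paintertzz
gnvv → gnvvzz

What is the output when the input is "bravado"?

bravadozz

What's happening: append "zz".
On "bravado" that produces "bravadozz".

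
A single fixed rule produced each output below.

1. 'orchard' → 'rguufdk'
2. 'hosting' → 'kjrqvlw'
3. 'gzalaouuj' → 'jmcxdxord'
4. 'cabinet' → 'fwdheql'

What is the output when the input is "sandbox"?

In each case the input is transformed by: take characters alternately from the front and the back (1st, last, 2nd, 2nd-last, ...), then shift every letter 3 places forward in the alphabet (wrapping around).
Applying both steps to "sandbox": "sxaonbd", then "vadrqeg".

vadrqeg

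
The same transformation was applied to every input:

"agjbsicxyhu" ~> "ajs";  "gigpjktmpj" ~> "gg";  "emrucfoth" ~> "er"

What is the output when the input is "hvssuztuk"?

hs

Each output is the input with this applied: keep every other character starting from the first (positions 1st, 3rd, 5th, ...), then delete the last 3 characters.
Working it through for "hvssuztuk": intermediate "hsutk", final "hs".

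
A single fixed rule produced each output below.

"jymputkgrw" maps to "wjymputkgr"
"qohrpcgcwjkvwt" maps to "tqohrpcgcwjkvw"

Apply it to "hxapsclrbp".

The rule is to move the last character to the front.
On "hxapsclrbp" that produces "phxapsclrb".

phxapsclrb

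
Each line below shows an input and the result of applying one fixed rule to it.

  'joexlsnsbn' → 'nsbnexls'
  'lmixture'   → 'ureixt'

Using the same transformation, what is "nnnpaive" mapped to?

ivenpa

Each output is the input with this applied: delete the first 2 characters, then swap the front and back halves of the string.
For "nnnpaive" the result is "ivenpa".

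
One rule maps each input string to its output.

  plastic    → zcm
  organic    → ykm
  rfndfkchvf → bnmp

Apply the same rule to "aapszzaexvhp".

Rule — keep one character in every 3, starting at position 1 (positions 1st, 4th, 7th, ...), then shift every letter 10 places forward in the alphabet (wrapping around).
On "aapszzaexvhp": the first step gives "asav", and the second then gives "kckf".

kckf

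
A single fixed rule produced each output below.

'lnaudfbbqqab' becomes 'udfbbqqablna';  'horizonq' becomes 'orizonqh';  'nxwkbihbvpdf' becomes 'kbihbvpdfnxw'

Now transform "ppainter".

Rule — move the last 3 characters to the front (rotate right by 3), then swap the front and back halves of the string.
Starting from "ppainter": after the first operation, "terppain"; after the second, "painterp".
(Check on "lnaudfbbqqab": → "qablnaudfbbq" → "udfbbqqablna" ✓)

painterp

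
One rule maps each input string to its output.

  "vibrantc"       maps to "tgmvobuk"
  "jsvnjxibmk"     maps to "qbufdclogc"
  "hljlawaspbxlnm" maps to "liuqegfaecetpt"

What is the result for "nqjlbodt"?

uhwmgjce

The rule is to swap the front and back halves of the string, then shift every letter 7 places backward in the alphabet (wrapping around).
Starting from "nqjlbodt": after the first operation, "bodtnqjl"; after the second, "uhwmgjce".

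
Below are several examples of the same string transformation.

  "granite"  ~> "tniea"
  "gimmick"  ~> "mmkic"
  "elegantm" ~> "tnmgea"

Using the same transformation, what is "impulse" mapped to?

Each output is the input with this applied: delete the first 2 characters, then sort the characters into reverse alphabetical order.
Starting from "impulse": after the first operation, "pulse"; after the second, "usple".

usple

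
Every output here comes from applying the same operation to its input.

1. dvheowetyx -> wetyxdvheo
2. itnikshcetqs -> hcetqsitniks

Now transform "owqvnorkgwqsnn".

Each output is the input with this applied: swap the front and back halves of the string.
Doing the same to "owqvnorkgwqsnn": "kgwqsnnowqvnor".

kgwqsnnowqvnor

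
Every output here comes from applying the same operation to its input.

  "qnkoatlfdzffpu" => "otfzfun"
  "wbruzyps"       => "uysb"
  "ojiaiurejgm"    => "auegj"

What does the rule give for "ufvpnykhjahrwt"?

pyhartf

The transformation: keep every other character starting from the second (positions 2nd, 4th, 6th, ...), then move the first character to the end.
Applying both steps to "ufvpnykhjahrwt": "fpyhart", then "pyhartf".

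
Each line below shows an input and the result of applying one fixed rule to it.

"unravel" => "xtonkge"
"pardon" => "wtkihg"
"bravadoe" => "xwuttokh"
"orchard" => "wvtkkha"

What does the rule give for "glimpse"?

What's happening: shift every letter 7 places backward in the alphabet (wrapping around), then sort the characters into reverse alphabetical order.
Doing the same to "glimpse": "zxlifeb".

zxlifeb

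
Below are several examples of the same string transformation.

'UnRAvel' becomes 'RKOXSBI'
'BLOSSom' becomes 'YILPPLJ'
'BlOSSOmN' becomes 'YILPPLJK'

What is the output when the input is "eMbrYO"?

BJYOVL

The rule is to shift every letter 3 places backward in the alphabet (wrapping around), then convert every letter to uppercase.
On "eMbrYO" that produces "BJYOVL".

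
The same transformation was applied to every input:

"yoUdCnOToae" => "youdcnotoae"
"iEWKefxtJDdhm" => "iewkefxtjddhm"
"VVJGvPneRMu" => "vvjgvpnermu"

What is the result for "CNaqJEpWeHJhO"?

Looking at the pairs, the operation is to convert every letter to lowercase.
On "CNaqJEpWeHJhO" that produces "cnaqjepwehjho".

cnaqjepwehjho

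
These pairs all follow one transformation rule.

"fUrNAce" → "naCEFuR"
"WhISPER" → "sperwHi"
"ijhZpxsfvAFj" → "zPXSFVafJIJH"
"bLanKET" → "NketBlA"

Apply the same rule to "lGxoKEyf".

OkeYFLgX

Looking at the pairs, the operation is to move the first 3 characters to the end (rotate left by 3), then flip the case of every letter.
Working it through for "lGxoKEyf": intermediate "oKEyflGx", final "OkeYFLgX".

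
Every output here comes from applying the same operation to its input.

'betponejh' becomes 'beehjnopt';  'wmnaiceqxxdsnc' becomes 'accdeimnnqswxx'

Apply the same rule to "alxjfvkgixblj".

abfgijjkllvxx

Each output is the input with this applied: sort the characters into alphabetical order.
For "alxjfvkgixblj" the result is "abfgijjkllvxx".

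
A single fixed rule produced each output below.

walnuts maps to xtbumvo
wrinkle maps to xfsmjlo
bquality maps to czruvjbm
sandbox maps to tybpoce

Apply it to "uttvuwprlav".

The pattern: take characters alternately from the front and the back (1st, last, 2nd, 2nd-last, ...), then shift every letter 1 place forward in the alphabet (wrapping around).
Working it through for "uttvuwprlav": intermediate "uvtatlvrupw", final "vwubumwsvqx".

vwubumwsvqx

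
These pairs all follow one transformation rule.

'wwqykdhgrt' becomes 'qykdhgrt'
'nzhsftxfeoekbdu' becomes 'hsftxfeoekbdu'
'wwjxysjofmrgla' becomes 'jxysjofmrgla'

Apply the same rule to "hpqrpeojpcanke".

Each output is the input with this applied: delete the first 2 characters.
"hpqrpeojpcanke" → "qrpeojpcanke".

qrpeojpcanke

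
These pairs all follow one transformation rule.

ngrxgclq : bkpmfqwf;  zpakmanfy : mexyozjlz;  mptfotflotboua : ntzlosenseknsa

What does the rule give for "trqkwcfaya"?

zxzsqpjvbe

What's happening: shift every letter 1 place backward in the alphabet (wrapping around), then move the last 3 characters to the front (rotate right by 3).
Working it through for "trqkwcfaya": intermediate "sqpjvbezxz", final "zxzsqpjvbe".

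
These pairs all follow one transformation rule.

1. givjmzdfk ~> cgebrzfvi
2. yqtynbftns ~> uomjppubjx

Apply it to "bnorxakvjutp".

What's happening: take characters alternately from the front and the back (1st, last, 2nd, 2nd-last, ...), then shift every letter 4 places backward in the alphabet (wrapping around).
For "bnorxakvjutp", step one produces "bpntourjxvak"; step two turns that into "xljpkqnftrwg".

xljpkqnftrwg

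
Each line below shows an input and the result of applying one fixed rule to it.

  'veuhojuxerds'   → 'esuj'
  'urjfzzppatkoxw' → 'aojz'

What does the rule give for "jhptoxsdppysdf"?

Each output is the input with this applied: keep one character in every 3, starting at position 3 (positions 3rd, 6th, 9th, ...), then move the last 2 characters to the front (rotate right by 2).
"jhptoxsdppysdf" → "pxps" → "pspx".

pspx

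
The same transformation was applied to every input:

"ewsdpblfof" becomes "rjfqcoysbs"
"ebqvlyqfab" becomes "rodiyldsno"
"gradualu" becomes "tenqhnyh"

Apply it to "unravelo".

Rule — shift every letter 13 places forward in the alphabet (wrapping around) — i.e. ROT13.
"unravelo" → "haeniryb".

haeniryb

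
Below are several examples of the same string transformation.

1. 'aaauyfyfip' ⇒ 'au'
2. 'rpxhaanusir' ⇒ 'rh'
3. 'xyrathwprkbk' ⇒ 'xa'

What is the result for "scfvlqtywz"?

In each case the input is transformed by: keep one character in every 3, starting at position 1 (positions 1st, 4th, 7th, ...), then delete the last 2 characters.
For "scfvlqtywz", step one produces "svtz"; step two turns that into "sv".
(Check on "rpxhaanusir": → "rhni" → "rh" ✓)

sv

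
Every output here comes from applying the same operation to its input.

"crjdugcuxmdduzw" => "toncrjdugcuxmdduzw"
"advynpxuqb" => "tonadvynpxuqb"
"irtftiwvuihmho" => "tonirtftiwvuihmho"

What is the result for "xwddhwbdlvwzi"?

tonxwddhwbdlvwzi

Looking at the pairs, the operation is to prepend "ton".
Applying that to "xwddhwbdlvwzi" gives "tonxwddhwbdlvwzi".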